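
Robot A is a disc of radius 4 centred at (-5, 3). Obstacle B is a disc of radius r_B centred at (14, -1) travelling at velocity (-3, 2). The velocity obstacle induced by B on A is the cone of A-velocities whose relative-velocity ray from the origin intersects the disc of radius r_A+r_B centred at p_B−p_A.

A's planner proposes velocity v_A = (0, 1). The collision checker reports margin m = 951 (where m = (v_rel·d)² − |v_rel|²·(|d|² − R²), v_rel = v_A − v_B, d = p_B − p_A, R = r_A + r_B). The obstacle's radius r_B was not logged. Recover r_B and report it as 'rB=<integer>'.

m = 951
d = (19, -4);  v_rel = (3, -1),  |v_rel|² = 10
v_rel×d = (3)·(-4) − (-1)·(19) = 7
since m = R²·10 − 7²:  R² = (49 + 951) / 10 = 100
R = √100 = 10  ⇒  r_B = 10 − 4 = 6

rB=6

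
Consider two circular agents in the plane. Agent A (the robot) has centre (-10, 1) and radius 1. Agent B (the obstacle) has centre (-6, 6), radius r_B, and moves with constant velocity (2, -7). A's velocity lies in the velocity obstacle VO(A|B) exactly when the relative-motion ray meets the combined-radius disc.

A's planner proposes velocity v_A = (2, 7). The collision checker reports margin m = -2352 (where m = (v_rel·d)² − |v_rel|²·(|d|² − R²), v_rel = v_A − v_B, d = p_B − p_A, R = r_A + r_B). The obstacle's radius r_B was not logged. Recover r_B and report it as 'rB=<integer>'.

m = -2352
d = (4, 5);  v_rel = (0, 14),  |v_rel|² = 196
v_rel×d = (0)·(5) − (14)·(4) = -56
since m = R²·196 − (-56)²:  R² = (3136 + -2352) / 196 = 4
R = √4 = 2  ⇒  r_B = 2 − 1 = 1

rB=1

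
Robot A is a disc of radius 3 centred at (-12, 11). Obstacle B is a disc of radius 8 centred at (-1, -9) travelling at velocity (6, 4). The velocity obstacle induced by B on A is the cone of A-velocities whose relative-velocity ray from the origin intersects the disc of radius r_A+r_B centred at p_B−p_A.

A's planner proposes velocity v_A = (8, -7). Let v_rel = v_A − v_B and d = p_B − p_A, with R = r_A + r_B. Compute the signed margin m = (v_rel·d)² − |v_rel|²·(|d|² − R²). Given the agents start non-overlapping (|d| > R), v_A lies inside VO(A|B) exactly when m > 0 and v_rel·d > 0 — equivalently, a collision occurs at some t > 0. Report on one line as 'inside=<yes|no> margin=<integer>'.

d = (11, -20),  |d|² = 521;  R = 3+8 = 11,  c = 521−11² = 400
v_rel = (2, -11),  |v_rel|² = 125;  v_rel·d = (2)·(11) + (-11)·(-20) = 242
125·t² − 484·t + 400 = 0  ⇒  m = 242² − 125·400 = 8564
m = 8564 > 0,  v_rel·d = 242 > 0  ⇒  inside

inside=yes margin=8564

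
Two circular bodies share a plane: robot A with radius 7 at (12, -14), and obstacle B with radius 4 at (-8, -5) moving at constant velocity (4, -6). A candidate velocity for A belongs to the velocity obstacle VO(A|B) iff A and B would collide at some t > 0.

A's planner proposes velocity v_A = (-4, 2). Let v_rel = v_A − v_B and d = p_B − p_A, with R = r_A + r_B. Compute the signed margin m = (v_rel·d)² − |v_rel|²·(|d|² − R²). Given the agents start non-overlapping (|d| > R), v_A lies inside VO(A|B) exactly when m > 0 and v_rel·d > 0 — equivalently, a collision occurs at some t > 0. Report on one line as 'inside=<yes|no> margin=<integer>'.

d = (-20, 9),  |d|² = 481;  R = 7+4 = 11,  c = 481−11² = 360
v_rel = (-8, 8),  |v_rel|² = 128;  v_rel·d = (-8)·(-20) + (8)·(9) = 232
128·t² − 464·t + 360 = 0  ⇒  m = 232² − 128·360 = 7744
m = 7744 > 0,  v_rel·d = 232 > 0  ⇒  inside

inside=yes margin=7744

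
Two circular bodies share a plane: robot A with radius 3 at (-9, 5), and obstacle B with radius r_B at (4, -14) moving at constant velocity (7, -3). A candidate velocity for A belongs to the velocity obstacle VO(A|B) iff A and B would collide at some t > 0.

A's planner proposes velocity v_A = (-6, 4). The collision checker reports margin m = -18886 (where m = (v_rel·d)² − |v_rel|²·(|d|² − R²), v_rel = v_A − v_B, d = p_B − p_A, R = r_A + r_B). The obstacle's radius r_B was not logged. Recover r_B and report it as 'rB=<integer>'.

m = -18886
d = (13, -19);  v_rel = (-13, 7),  |v_rel|² = 218
v_rel×d = (-13)·(-19) − (7)·(13) = 156
since m = R²·218 − 156²:  R² = (24336 + -18886) / 218 = 25
R = √25 = 5  ⇒  r_B = 5 − 3 = 2

rB=2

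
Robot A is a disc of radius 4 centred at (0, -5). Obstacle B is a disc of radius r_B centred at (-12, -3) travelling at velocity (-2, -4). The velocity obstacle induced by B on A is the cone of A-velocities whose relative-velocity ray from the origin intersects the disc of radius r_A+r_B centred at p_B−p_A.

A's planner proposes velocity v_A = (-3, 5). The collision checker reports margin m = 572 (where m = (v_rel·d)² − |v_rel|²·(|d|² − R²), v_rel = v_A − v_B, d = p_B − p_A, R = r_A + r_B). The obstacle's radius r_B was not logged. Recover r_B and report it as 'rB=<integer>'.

m = 572
d = (-12, 2);  v_rel = (-1, 9),  |v_rel|² = 82
v_rel×d = (-1)·(2) − (9)·(-12) = 106
since m = R²·82 − 106²:  R² = (11236 + 572) / 82 = 144
R = √144 = 12  ⇒  r_B = 12 − 4 = 8

rB=8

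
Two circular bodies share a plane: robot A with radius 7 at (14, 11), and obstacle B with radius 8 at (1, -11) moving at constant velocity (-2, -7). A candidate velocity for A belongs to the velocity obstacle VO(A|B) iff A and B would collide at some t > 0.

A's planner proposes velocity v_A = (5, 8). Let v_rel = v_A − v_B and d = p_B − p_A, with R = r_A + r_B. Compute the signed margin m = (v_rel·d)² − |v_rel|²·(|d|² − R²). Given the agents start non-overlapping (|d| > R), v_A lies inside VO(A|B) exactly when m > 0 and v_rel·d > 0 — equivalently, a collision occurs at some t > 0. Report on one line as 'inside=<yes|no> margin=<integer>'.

d = (-13, -22),  |d|² = 653;  R = 7+8 = 15,  c = 653−15² = 428
v_rel = (7, 15),  |v_rel|² = 274;  v_rel·d = (7)·(-13) + (15)·(-22) = -421
274·t² + 842·t + 428 = 0  ⇒  m = (-421)² − 274·428 = 59969
m = 59969 > 0,  v_rel·d = -421 < 0  ⇒  outside

inside=no margin=59969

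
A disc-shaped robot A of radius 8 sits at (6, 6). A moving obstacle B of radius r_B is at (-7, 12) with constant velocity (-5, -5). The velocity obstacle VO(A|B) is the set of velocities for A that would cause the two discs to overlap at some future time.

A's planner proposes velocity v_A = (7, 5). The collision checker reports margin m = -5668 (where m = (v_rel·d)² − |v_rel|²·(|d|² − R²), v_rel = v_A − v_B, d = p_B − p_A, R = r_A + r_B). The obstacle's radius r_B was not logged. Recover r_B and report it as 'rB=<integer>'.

m = -5668
d = (-13, 6);  v_rel = (12, 10),  |v_rel|² = 244
v_rel×d = (12)·(6) − (10)·(-13) = 202
since m = R²·244 − 202²:  R² = (40804 + -5668) / 244 = 144
R = √144 = 12  ⇒  r_B = 12 − 8 = 4

rB=4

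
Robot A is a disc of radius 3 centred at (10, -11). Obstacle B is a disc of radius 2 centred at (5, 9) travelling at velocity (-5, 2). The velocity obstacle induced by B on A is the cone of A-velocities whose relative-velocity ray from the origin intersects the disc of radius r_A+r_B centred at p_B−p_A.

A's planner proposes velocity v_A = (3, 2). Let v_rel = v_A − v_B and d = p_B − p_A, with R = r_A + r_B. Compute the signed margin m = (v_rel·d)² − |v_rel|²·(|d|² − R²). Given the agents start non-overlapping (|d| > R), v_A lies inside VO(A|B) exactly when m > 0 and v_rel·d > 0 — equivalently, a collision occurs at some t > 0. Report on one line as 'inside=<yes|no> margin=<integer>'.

d = (-5, 20),  |d|² = 425;  R = 3+2 = 5,  c = 425−5² = 400
v_rel = (8, 0),  |v_rel|² = 64;  v_rel·d = (8)·(-5) + (0)·(20) = -40
64·t² + 80·t + 400 = 0  ⇒  m = (-40)² − 64·400 = -24000
m = -24000 < 0,  v_rel·d = -40 < 0  ⇒  outside

inside=no margin=-24000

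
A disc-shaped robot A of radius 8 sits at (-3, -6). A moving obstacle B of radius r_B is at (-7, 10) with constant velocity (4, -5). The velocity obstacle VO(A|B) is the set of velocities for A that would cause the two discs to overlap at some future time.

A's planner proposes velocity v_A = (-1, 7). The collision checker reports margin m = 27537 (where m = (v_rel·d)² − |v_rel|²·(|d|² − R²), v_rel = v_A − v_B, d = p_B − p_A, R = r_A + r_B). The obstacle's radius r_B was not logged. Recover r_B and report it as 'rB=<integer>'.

m = 27537
d = (-4, 16);  v_rel = (-5, 12),  |v_rel|² = 169
v_rel×d = (-5)·(16) − (12)·(-4) = -32
since m = R²·169 − (-32)²:  R² = (1024 + 27537) / 169 = 169
R = √169 = 13  ⇒  r_B = 13 − 8 = 5

rB=5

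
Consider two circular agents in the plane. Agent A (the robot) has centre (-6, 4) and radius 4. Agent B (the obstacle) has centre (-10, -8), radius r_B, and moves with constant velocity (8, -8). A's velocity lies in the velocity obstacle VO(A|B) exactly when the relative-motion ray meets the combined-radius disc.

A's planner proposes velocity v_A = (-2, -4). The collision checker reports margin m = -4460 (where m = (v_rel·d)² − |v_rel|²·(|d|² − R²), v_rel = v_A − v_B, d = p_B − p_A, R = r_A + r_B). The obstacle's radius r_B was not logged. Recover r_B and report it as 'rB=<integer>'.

m = -4460
d = (-4, -12);  v_rel = (-10, 4),  |v_rel|² = 116
v_rel×d = (-10)·(-12) − (4)·(-4) = 136
since m = R²·116 − 136²:  R² = (18496 + -4460) / 116 = 121
R = √121 = 11  ⇒  r_B = 11 − 4 = 7

rB=7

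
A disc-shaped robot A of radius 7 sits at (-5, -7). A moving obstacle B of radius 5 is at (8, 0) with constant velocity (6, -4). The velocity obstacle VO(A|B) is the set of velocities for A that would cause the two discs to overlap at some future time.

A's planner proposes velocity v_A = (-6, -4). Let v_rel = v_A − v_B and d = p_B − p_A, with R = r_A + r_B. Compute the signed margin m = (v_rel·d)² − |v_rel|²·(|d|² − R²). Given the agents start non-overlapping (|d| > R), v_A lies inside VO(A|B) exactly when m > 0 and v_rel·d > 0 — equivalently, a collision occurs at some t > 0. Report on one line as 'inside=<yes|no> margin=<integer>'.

d = (13, 7),  |d|² = 218;  R = 7+5 = 12,  c = 218−12² = 74
v_rel = (-12, 0),  |v_rel|² = 144;  v_rel·d = (-12)·(13) + (0)·(7) = -156
144·t² + 312·t + 74 = 0  ⇒  m = (-156)² − 144·74 = 13680
m = 13680 > 0,  v_rel·d = -156 < 0  ⇒  outside

inside=no margin=13680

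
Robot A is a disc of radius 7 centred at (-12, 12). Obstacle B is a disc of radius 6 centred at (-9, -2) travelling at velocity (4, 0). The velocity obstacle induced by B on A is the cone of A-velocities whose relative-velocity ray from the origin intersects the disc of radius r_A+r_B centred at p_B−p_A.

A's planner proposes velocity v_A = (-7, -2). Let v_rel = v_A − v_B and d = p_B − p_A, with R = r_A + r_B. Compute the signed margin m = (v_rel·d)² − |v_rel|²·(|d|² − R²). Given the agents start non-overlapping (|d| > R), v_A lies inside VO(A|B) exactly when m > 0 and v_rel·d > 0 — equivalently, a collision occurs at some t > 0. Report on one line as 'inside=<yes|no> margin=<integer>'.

d = (3, -14),  |d|² = 205;  R = 7+6 = 13,  c = 205−13² = 36
v_rel = (-11, -2),  |v_rel|² = 125;  v_rel·d = (-11)·(3) + (-2)·(-14) = -5
125·t² + 10·t + 36 = 0  ⇒  m = (-5)² − 125·36 = -4475
m = -4475 < 0,  v_rel·d = -5 < 0  ⇒  outside

inside=no margin=-4475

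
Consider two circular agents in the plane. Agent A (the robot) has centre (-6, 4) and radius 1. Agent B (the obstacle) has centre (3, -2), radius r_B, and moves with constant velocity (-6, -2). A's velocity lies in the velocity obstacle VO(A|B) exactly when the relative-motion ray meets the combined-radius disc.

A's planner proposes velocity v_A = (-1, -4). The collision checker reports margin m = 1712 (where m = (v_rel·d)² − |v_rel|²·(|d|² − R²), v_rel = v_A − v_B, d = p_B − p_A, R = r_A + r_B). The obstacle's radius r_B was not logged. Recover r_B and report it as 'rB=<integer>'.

m = 1712
d = (9, -6);  v_rel = (5, -2),  |v_rel|² = 29
v_rel×d = (5)·(-6) − (-2)·(9) = -12
since m = R²·29 − (-12)²:  R² = (144 + 1712) / 29 = 64
R = √64 = 8  ⇒  r_B = 8 − 1 = 7

rB=7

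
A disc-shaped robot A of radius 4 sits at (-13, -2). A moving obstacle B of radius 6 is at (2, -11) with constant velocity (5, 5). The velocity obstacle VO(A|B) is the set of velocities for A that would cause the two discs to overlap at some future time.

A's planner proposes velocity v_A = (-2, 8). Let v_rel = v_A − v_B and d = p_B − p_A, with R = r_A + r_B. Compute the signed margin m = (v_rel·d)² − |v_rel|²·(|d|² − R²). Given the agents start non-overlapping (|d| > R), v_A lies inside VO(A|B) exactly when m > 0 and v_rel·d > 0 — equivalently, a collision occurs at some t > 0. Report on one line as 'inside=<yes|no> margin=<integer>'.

d = (15, -9),  |d|² = 306;  R = 4+6 = 10,  c = 306−10² = 206
v_rel = (-7, 3),  |v_rel|² = 58;  v_rel·d = (-7)·(15) + (3)·(-9) = -132
58·t² + 264·t + 206 = 0  ⇒  m = (-132)² − 58·206 = 5476
m = 5476 > 0,  v_rel·d = -132 < 0  ⇒  outside

inside=no margin=5476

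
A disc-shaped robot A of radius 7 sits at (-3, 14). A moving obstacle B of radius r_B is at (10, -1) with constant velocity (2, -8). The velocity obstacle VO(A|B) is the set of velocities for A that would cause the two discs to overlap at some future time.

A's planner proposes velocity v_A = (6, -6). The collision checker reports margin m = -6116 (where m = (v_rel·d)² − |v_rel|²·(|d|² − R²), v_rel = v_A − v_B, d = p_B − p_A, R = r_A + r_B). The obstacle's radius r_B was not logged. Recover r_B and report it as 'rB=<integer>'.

m = -6116
d = (13, -15);  v_rel = (4, 2),  |v_rel|² = 20
v_rel×d = (4)·(-15) − (2)·(13) = -86
since m = R²·20 − (-86)²:  R² = (7396 + -6116) / 20 = 64
R = √64 = 8  ⇒  r_B = 8 − 7 = 1

rB=1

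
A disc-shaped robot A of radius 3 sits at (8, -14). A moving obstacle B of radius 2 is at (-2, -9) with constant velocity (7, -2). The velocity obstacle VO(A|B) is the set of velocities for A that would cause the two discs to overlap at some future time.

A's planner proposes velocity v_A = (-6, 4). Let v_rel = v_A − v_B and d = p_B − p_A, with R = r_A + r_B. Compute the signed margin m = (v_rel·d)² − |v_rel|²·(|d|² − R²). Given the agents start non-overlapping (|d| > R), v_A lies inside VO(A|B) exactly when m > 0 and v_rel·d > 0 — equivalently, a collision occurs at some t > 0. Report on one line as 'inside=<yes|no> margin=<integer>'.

d = (-10, 5),  |d|² = 125;  R = 3+2 = 5,  c = 125−5² = 100
v_rel = (-13, 6),  |v_rel|² = 205;  v_rel·d = (-13)·(-10) + (6)·(5) = 160
205·t² − 320·t + 100 = 0  ⇒  m = 160² − 205·100 = 5100
m = 5100 > 0,  v_rel·d = 160 > 0  ⇒  inside

inside=yes margin=5100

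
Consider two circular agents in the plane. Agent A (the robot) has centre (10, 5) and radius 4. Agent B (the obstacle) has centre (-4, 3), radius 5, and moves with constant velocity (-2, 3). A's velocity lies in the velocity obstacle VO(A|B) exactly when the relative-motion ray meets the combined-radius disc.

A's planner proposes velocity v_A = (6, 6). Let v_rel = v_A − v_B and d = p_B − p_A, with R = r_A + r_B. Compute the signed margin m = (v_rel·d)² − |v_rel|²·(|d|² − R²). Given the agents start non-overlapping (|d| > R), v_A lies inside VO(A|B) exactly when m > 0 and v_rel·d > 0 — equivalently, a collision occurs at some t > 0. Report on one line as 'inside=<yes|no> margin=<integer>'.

d = (-14, -2),  |d|² = 200;  R = 4+5 = 9,  c = 200−9² = 119
v_rel = (8, 3),  |v_rel|² = 73;  v_rel·d = (8)·(-14) + (3)·(-2) = -118
73·t² + 236·t + 119 = 0  ⇒  m = (-118)² − 73·119 = 5237
m = 5237 > 0,  v_rel·d = -118 < 0  ⇒  outside

inside=no margin=5237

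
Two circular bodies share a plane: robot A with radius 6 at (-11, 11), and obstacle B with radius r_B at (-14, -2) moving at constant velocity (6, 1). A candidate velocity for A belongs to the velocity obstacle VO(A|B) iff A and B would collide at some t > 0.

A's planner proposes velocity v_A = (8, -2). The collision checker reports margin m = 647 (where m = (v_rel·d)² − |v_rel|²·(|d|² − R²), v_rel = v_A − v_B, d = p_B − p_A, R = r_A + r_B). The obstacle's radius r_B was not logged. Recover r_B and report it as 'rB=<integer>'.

m = 647
d = (-3, -13);  v_rel = (2, -3),  |v_rel|² = 13
v_rel×d = (2)·(-13) − (-3)·(-3) = -35
since m = R²·13 − (-35)²:  R² = (1225 + 647) / 13 = 144
R = √144 = 12  ⇒  r_B = 12 − 6 = 6

rB=6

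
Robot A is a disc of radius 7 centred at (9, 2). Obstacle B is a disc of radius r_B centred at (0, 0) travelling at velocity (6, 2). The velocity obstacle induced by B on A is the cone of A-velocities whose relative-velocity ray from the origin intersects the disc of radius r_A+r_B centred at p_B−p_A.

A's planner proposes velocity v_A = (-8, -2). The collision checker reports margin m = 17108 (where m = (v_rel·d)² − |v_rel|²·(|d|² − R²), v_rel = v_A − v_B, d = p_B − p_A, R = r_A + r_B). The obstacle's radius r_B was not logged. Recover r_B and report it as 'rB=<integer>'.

m = 17108
d = (-9, -2);  v_rel = (-14, -4),  |v_rel|² = 212
v_rel×d = (-14)·(-2) − (-4)·(-9) = -8
since m = R²·212 − (-8)²:  R² = (64 + 17108) / 212 = 81
R = √81 = 9  ⇒  r_B = 9 − 7 = 2

rB=2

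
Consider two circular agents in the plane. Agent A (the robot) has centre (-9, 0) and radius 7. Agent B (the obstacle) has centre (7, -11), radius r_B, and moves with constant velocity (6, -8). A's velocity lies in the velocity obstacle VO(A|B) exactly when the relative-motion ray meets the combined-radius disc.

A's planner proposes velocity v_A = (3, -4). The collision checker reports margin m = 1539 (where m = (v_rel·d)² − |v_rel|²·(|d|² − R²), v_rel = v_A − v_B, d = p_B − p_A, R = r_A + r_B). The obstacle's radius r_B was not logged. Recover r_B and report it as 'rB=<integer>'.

m = 1539
d = (16, -11);  v_rel = (-3, 4),  |v_rel|² = 25
v_rel×d = (-3)·(-11) − (4)·(16) = -31
since m = R²·25 − (-31)²:  R² = (961 + 1539) / 25 = 100
R = √100 = 10  ⇒  r_B = 10 − 7 = 3

rB=3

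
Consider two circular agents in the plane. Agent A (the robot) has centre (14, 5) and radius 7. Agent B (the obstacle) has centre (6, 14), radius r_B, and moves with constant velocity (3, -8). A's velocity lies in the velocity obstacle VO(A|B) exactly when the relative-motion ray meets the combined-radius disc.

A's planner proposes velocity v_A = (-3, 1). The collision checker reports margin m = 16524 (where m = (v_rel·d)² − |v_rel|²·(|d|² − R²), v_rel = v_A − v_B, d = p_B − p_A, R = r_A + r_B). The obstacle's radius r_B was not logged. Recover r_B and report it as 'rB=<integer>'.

m = 16524
d = (-8, 9);  v_rel = (-6, 9),  |v_rel|² = 117
v_rel×d = (-6)·(9) − (9)·(-8) = 18
since m = R²·117 − 18²:  R² = (324 + 16524) / 117 = 144
R = √144 = 12  ⇒  r_B = 12 − 7 = 5

rB=5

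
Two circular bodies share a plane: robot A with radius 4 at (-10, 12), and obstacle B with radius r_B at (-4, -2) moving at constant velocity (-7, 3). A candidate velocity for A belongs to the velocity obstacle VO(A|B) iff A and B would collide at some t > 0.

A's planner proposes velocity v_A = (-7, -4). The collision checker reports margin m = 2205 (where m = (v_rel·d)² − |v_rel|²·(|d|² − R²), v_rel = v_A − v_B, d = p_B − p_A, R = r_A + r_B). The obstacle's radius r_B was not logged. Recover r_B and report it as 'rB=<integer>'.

m = 2205
d = (6, -14);  v_rel = (0, -7),  |v_rel|² = 49
v_rel×d = (0)·(-14) − (-7)·(6) = 42
since m = R²·49 − 42²:  R² = (1764 + 2205) / 49 = 81
R = √81 = 9  ⇒  r_B = 9 − 4 = 5

rB=5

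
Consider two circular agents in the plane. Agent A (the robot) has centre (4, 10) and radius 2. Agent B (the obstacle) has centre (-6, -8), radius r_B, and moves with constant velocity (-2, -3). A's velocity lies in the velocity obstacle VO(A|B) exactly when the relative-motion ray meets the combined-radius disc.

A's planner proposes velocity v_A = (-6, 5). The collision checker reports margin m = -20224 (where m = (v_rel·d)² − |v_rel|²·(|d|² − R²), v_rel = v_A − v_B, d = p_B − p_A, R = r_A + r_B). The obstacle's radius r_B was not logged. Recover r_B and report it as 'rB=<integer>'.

m = -20224
d = (-10, -18);  v_rel = (-4, 8),  |v_rel|² = 80
v_rel×d = (-4)·(-18) − (8)·(-10) = 152
since m = R²·80 − 152²:  R² = (23104 + -20224) / 80 = 36
R = √36 = 6  ⇒  r_B = 6 − 2 = 4

rB=4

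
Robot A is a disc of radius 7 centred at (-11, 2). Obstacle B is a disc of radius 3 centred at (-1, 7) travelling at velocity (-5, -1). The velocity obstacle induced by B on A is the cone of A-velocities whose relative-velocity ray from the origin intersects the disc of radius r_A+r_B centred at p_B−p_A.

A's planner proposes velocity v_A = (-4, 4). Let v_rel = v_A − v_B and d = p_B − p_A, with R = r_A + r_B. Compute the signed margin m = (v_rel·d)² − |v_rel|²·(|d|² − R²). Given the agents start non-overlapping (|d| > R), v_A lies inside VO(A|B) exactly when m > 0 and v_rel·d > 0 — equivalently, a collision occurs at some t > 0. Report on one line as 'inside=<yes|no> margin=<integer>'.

d = (10, 5),  |d|² = 125;  R = 7+3 = 10,  c = 125−10² = 25
v_rel = (1, 5),  |v_rel|² = 26;  v_rel·d = (1)·(10) + (5)·(5) = 35
26·t² − 70·t + 25 = 0  ⇒  m = 35² − 26·25 = 575
m = 575 > 0,  v_rel·d = 35 > 0  ⇒  inside

inside=yes margin=575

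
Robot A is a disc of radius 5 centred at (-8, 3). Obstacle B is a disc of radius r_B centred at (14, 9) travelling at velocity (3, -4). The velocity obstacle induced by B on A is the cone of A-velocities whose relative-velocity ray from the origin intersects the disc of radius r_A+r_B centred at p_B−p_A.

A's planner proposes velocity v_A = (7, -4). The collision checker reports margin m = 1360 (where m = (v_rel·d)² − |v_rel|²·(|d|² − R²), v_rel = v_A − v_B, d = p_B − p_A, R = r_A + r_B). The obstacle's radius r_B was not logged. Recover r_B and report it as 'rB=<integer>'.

m = 1360
d = (22, 6);  v_rel = (4, 0),  |v_rel|² = 16
v_rel×d = (4)·(6) − (0)·(22) = 24
since m = R²·16 − 24²:  R² = (576 + 1360) / 16 = 121
R = √121 = 11  ⇒  r_B = 11 − 5 = 6

rB=6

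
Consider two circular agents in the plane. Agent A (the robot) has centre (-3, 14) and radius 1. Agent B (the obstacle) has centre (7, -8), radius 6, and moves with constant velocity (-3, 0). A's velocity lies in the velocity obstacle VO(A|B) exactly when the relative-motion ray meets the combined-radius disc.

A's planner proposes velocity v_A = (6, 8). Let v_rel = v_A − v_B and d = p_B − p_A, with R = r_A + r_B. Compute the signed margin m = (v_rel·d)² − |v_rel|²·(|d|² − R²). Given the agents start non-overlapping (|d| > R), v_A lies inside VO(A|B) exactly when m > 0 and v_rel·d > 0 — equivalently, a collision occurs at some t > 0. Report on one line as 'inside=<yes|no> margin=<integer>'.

d = (10, -22),  |d|² = 584;  R = 1+6 = 7,  c = 584−7² = 535
v_rel = (9, 8),  |v_rel|² = 145;  v_rel·d = (9)·(10) + (8)·(-22) = -86
145·t² + 172·t + 535 = 0  ⇒  m = (-86)² − 145·535 = -70179
m = -70179 < 0,  v_rel·d = -86 < 0  ⇒  outside

inside=no margin=-70179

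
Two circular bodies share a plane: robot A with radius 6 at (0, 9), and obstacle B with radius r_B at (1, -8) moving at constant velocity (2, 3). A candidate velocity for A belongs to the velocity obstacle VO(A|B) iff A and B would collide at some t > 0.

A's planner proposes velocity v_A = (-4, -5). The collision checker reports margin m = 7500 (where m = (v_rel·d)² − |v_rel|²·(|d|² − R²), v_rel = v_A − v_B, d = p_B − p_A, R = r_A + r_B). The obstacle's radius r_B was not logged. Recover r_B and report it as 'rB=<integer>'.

m = 7500
d = (1, -17);  v_rel = (-6, -8),  |v_rel|² = 100
v_rel×d = (-6)·(-17) − (-8)·(1) = 110
since m = R²·100 − 110²:  R² = (12100 + 7500) / 100 = 196
R = √196 = 14  ⇒  r_B = 14 − 6 = 8

rB=8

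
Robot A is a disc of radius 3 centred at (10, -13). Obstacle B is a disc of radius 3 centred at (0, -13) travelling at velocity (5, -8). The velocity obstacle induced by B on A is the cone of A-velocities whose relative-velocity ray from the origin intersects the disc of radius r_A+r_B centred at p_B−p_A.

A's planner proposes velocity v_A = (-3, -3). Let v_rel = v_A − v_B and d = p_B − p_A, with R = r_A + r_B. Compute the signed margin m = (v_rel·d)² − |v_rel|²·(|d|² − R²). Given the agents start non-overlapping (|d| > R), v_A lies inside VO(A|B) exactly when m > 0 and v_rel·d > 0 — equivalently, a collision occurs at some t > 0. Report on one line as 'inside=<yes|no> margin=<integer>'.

d = (-10, 0),  |d|² = 100;  R = 3+3 = 6,  c = 100−6² = 64
v_rel = (-8, 5),  |v_rel|² = 89;  v_rel·d = (-8)·(-10) + (5)·(0) = 80
89·t² − 160·t + 64 = 0  ⇒  m = 80² − 89·64 = 704
m = 704 > 0,  v_rel·d = 80 > 0  ⇒  inside

inside=yes margin=704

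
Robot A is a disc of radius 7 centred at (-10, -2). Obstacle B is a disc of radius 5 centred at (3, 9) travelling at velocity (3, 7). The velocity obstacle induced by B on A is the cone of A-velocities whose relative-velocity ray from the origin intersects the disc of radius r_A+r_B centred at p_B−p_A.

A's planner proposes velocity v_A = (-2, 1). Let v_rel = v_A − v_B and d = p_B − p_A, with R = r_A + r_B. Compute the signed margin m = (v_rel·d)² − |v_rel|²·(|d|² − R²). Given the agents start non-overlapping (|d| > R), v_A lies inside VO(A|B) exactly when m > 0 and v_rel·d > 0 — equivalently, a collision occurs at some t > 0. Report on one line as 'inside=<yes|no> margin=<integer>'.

d = (13, 11),  |d|² = 290;  R = 7+5 = 12,  c = 290−12² = 146
v_rel = (-5, -6),  |v_rel|² = 61;  v_rel·d = (-5)·(13) + (-6)·(11) = -131
61·t² + 262·t + 146 = 0  ⇒  m = (-131)² − 61·146 = 8255
m = 8255 > 0,  v_rel·d = -131 < 0  ⇒  outside

inside=no margin=8255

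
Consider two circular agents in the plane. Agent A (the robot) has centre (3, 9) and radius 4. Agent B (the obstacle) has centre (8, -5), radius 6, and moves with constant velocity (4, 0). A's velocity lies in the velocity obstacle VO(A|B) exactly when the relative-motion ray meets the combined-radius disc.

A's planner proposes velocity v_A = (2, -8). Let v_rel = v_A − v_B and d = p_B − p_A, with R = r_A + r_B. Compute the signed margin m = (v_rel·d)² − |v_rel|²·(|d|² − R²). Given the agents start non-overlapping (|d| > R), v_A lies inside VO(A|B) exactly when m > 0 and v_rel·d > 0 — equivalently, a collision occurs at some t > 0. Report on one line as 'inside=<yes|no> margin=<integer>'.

d = (5, -14),  |d|² = 221;  R = 4+6 = 10,  c = 221−10² = 121
v_rel = (-2, -8),  |v_rel|² = 68;  v_rel·d = (-2)·(5) + (-8)·(-14) = 102
68·t² − 204·t + 121 = 0  ⇒  m = 102² − 68·121 = 2176
m = 2176 > 0,  v_rel·d = 102 > 0  ⇒  inside

inside=yes margin=2176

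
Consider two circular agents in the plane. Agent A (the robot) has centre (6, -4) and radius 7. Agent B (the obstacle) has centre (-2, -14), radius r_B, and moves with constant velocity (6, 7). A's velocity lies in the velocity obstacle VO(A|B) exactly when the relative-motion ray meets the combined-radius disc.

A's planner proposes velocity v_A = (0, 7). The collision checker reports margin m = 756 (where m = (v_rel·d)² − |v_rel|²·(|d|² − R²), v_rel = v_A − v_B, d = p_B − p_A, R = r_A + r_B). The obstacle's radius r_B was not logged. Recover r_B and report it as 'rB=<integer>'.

m = 756
d = (-8, -10);  v_rel = (-6, 0),  |v_rel|² = 36
v_rel×d = (-6)·(-10) − (0)·(-8) = 60
since m = R²·36 − 60²:  R² = (3600 + 756) / 36 = 121
R = √121 = 11  ⇒  r_B = 11 − 7 = 4

rB=4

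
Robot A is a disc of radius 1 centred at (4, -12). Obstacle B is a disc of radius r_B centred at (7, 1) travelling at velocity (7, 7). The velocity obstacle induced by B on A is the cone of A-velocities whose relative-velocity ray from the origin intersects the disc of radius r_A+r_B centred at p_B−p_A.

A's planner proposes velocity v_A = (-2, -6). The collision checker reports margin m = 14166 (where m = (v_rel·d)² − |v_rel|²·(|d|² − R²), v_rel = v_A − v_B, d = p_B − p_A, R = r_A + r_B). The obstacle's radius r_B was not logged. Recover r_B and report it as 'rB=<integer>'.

m = 14166
d = (3, 13);  v_rel = (-9, -13),  |v_rel|² = 250
v_rel×d = (-9)·(13) − (-13)·(3) = -78
since m = R²·250 − (-78)²:  R² = (6084 + 14166) / 250 = 81
R = √81 = 9  ⇒  r_B = 9 − 1 = 8

rB=8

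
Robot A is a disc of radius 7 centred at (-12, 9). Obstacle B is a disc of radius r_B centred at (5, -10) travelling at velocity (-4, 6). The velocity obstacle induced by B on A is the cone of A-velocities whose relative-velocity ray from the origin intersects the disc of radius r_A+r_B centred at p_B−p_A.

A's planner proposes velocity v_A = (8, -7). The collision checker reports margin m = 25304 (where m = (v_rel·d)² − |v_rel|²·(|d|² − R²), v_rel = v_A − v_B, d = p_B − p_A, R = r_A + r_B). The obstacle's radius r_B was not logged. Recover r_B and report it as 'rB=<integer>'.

m = 25304
d = (17, -19);  v_rel = (12, -13),  |v_rel|² = 313
v_rel×d = (12)·(-19) − (-13)·(17) = -7
since m = R²·313 − (-7)²:  R² = (49 + 25304) / 313 = 81
R = √81 = 9  ⇒  r_B = 9 − 7 = 2

rB=2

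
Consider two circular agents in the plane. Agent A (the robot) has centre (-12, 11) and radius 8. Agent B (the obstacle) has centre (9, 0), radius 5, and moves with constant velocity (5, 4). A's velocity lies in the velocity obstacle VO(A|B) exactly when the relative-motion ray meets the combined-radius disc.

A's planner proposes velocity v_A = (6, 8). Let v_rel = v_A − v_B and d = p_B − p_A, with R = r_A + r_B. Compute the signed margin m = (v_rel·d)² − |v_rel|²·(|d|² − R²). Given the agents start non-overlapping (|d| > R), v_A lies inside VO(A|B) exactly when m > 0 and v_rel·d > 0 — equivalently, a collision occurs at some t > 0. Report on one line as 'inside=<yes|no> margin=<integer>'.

d = (21, -11),  |d|² = 562;  R = 8+5 = 13,  c = 562−13² = 393
v_rel = (1, 4),  |v_rel|² = 17;  v_rel·d = (1)·(21) + (4)·(-11) = -23
17·t² + 46·t + 393 = 0  ⇒  m = (-23)² − 17·393 = -6152
m = -6152 < 0,  v_rel·d = -23 < 0  ⇒  outside

inside=no margin=-6152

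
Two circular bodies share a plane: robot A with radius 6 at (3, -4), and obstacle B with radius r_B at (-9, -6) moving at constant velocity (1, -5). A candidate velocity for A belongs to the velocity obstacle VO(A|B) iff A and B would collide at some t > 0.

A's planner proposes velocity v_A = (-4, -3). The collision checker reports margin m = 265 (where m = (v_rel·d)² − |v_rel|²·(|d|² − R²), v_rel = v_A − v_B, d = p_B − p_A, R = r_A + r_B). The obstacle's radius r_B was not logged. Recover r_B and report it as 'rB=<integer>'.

m = 265
d = (-12, -2);  v_rel = (-5, 2),  |v_rel|² = 29
v_rel×d = (-5)·(-2) − (2)·(-12) = 34
since m = R²·29 − 34²:  R² = (1156 + 265) / 29 = 49
R = √49 = 7  ⇒  r_B = 7 − 6 = 1

rB=1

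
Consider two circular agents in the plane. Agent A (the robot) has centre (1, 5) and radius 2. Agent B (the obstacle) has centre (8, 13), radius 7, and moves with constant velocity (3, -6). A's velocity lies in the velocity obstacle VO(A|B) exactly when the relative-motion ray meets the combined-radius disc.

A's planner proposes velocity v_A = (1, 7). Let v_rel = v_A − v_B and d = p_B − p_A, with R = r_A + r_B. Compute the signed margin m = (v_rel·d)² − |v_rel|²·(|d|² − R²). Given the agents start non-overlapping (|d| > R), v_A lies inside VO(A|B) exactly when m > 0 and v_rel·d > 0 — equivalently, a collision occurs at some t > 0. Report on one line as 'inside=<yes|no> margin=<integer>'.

d = (7, 8),  |d|² = 113;  R = 2+7 = 9,  c = 113−9² = 32
v_rel = (-2, 13),  |v_rel|² = 173;  v_rel·d = (-2)·(7) + (13)·(8) = 90
173·t² − 180·t + 32 = 0  ⇒  m = 90² − 173·32 = 2564
m = 2564 > 0,  v_rel·d = 90 > 0  ⇒  inside

inside=yes margin=2564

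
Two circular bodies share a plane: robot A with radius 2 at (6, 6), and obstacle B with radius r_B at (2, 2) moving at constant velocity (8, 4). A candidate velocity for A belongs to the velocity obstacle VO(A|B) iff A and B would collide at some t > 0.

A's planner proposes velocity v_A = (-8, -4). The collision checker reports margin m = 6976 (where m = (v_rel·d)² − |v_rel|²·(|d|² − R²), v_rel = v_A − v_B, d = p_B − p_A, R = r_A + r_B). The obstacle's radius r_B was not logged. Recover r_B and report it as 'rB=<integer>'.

m = 6976
d = (-4, -4);  v_rel = (-16, -8),  |v_rel|² = 320
v_rel×d = (-16)·(-4) − (-8)·(-4) = 32
since m = R²·320 − 32²:  R² = (1024 + 6976) / 320 = 25
R = √25 = 5  ⇒  r_B = 5 − 2 = 3

rB=3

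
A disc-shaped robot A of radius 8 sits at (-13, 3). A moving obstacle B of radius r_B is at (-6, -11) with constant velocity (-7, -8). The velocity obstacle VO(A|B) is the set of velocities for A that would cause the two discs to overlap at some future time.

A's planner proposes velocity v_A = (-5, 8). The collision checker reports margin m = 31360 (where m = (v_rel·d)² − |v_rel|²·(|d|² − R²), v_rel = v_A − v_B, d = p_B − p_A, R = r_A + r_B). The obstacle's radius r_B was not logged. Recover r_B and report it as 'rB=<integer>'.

m = 31360
d = (7, -14);  v_rel = (2, 16),  |v_rel|² = 260
v_rel×d = (2)·(-14) − (16)·(7) = -140
since m = R²·260 − (-140)²:  R² = (19600 + 31360) / 260 = 196
R = √196 = 14  ⇒  r_B = 14 − 8 = 6

rB=6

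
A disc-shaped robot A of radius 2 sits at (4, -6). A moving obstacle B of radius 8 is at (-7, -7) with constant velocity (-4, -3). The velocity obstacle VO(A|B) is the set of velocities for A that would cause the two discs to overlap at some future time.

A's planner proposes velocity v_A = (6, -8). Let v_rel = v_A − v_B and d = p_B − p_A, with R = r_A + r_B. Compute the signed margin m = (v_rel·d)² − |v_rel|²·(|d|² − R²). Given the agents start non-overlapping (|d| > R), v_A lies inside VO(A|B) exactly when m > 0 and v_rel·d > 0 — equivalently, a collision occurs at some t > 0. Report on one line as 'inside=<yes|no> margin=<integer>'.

d = (-11, -1),  |d|² = 122;  R = 2+8 = 10,  c = 122−10² = 22
v_rel = (10, -5),  |v_rel|² = 125;  v_rel·d = (10)·(-11) + (-5)·(-1) = -105
125·t² + 210·t + 22 = 0  ⇒  m = (-105)² − 125·22 = 8275
m = 8275 > 0,  v_rel·d = -105 < 0  ⇒  outside

inside=no margin=8275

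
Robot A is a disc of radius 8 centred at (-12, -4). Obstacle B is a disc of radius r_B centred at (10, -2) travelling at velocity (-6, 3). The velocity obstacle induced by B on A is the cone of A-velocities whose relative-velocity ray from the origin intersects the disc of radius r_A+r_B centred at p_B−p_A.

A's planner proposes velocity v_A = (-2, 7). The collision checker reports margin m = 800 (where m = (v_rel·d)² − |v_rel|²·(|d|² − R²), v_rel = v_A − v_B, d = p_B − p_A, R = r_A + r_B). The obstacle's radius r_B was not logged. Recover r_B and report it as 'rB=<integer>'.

m = 800
d = (22, 2);  v_rel = (4, 4),  |v_rel|² = 32
v_rel×d = (4)·(2) − (4)·(22) = -80
since m = R²·32 − (-80)²:  R² = (6400 + 800) / 32 = 225
R = √225 = 15  ⇒  r_B = 15 − 8 = 7

rB=7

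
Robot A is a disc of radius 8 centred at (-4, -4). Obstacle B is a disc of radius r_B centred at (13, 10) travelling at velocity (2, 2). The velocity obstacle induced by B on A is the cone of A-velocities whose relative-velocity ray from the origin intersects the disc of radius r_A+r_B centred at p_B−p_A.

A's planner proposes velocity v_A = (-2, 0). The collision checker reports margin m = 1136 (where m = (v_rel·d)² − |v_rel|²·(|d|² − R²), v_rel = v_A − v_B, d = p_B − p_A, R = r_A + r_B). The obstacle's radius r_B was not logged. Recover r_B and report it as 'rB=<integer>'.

m = 1136
d = (17, 14);  v_rel = (-4, -2),  |v_rel|² = 20
v_rel×d = (-4)·(14) − (-2)·(17) = -22
since m = R²·20 − (-22)²:  R² = (484 + 1136) / 20 = 81
R = √81 = 9  ⇒  r_B = 9 − 8 = 1

rB=1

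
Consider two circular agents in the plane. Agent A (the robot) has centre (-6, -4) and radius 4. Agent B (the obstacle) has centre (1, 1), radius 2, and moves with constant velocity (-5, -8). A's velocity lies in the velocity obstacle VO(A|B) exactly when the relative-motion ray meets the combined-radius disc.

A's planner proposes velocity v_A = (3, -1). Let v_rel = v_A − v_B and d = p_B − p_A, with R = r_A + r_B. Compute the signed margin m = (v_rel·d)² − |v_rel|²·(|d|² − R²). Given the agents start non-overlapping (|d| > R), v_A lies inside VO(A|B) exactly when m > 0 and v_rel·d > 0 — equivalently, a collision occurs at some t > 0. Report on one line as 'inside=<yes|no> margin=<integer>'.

d = (7, 5),  |d|² = 74;  R = 4+2 = 6,  c = 74−6² = 38
v_rel = (8, 7),  |v_rel|² = 113;  v_rel·d = (8)·(7) + (7)·(5) = 91
113·t² − 182·t + 38 = 0  ⇒  m = 91² − 113·38 = 3987
m = 3987 > 0,  v_rel·d = 91 > 0  ⇒  inside

inside=yes margin=3987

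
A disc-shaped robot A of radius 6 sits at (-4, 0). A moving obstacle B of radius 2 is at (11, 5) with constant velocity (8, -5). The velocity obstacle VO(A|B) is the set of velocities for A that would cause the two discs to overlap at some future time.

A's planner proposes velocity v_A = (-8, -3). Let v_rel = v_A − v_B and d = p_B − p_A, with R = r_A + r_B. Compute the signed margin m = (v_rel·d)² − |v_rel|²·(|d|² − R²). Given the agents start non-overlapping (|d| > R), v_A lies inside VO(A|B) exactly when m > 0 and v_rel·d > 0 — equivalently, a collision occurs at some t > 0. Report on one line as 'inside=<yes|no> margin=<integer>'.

d = (15, 5),  |d|² = 250;  R = 6+2 = 8,  c = 250−8² = 186
v_rel = (-16, 2),  |v_rel|² = 260;  v_rel·d = (-16)·(15) + (2)·(5) = -230
260·t² + 460·t + 186 = 0  ⇒  m = (-230)² − 260·186 = 4540
m = 4540 > 0,  v_rel·d = -230 < 0  ⇒  outside

inside=no margin=4540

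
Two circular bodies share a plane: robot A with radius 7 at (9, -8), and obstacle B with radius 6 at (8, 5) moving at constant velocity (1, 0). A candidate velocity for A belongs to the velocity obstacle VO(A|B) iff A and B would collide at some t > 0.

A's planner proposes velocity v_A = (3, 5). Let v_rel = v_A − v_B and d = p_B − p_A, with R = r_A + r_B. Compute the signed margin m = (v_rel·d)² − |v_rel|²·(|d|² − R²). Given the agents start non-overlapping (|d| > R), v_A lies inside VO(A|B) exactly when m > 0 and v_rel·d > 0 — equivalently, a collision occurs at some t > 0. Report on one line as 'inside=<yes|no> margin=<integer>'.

d = (-1, 13),  |d|² = 170;  R = 7+6 = 13,  c = 170−13² = 1
v_rel = (2, 5),  |v_rel|² = 29;  v_rel·d = (2)·(-1) + (5)·(13) = 63
29·t² − 126·t + 1 = 0  ⇒  m = 63² − 29·1 = 3940
m = 3940 > 0,  v_rel·d = 63 > 0  ⇒  inside

inside=yes margin=3940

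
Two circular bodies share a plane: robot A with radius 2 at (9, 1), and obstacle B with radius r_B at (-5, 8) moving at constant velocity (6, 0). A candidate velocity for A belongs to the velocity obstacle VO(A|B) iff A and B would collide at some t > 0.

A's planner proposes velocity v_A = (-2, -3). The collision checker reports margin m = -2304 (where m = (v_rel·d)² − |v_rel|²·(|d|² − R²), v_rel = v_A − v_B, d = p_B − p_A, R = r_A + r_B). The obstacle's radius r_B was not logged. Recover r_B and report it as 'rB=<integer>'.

m = -2304
d = (-14, 7);  v_rel = (-8, -3),  |v_rel|² = 73
v_rel×d = (-8)·(7) − (-3)·(-14) = -98
since m = R²·73 − (-98)²:  R² = (9604 + -2304) / 73 = 100
R = √100 = 10  ⇒  r_B = 10 − 2 = 8

rB=8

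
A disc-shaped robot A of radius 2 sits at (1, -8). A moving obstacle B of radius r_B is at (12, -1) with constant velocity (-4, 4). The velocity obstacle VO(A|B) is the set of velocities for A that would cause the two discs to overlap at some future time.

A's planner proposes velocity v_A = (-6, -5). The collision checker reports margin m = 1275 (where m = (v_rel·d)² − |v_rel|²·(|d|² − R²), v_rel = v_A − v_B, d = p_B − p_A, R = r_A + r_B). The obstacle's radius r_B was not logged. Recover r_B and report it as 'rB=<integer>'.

m = 1275
d = (11, 7);  v_rel = (-2, -9),  |v_rel|² = 85
v_rel×d = (-2)·(7) − (-9)·(11) = 85
since m = R²·85 − 85²:  R² = (7225 + 1275) / 85 = 100
R = √100 = 10  ⇒  r_B = 10 − 2 = 8

rB=8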